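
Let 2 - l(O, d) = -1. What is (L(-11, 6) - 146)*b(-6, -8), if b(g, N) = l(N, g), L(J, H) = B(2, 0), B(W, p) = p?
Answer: -438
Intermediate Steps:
l(O, d) = 3 (l(O, d) = 2 - 1*(-1) = 2 + 1 = 3)
L(J, H) = 0
b(g, N) = 3
(L(-11, 6) - 146)*b(-6, -8) = (0 - 146)*3 = -146*3 = -438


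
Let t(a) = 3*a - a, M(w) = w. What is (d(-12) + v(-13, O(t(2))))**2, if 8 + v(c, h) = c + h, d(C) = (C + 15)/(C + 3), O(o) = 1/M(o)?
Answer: 64009/144 ≈ 444.51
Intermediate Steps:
t(a) = 2*a
O(o) = 1/o
d(C) = (15 + C)/(3 + C)
v(c, h) = -8 + c + h (v(c, h) = -8 + (c + h) = -8 + c + h)
(d(-12) + v(-13, O(t(2))))**2 = ((15 - 12)/(3 - 12) + (-8 - 13 + 1/(2*2)))**2 = (3/(-9) + (-8 - 13 + 1/4))**2 = (-1/9*3 + (-8 - 13 + 1/4))**2 = (-1/3 - 83/4)**2 = (-253/12)**2 = 64009/144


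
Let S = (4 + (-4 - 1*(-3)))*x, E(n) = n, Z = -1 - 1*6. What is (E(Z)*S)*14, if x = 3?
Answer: -882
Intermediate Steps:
Z = -7 (Z = -1 - 6 = -7)
S = 9 (S = (4 + (-4 - 1*(-3)))*3 = (4 + (-4 + 3))*3 = (4 - 1)*3 = 3*3 = 9)
(E(Z)*S)*14 = -7*9*14 = -63*14 = -882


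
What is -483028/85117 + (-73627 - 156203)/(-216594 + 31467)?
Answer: -23286361482/5252484953 ≈ -4.4334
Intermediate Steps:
-483028/85117 + (-73627 - 156203)/(-216594 + 31467) = -483028*1/85117 - 229830/(-185127) = -483028/85117 - 229830*(-1/185127) = -483028/85117 + 76610/61709 = -23286361482/5252484953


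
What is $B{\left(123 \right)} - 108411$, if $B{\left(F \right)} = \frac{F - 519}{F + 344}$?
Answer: $- \frac{50628333}{467} \approx -1.0841 \cdot 10^{5}$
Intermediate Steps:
$B{\left(F \right)} = \frac{-519 + F}{344 + F}$
$B{\left(123 \right)} - 108411 = \frac{-519 + 123}{344 + 123} - 108411 = \frac{1}{467} \left(-396\right) - 108411 = - \frac{396}{467} - 108411 = - \frac{50628333}{467}$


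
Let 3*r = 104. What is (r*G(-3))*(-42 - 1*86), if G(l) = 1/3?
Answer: -13312/9 ≈ -1479.1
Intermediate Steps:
G(l) = ⅓
r = 104/3 (r = (⅓)*104 = 104/3 ≈ 34.667)
(r*G(-3))*(-42 - 1*86) = ((104/3)*(⅓))*(-42 - 1*86) = 104*(-42 - 86)/9 = (104/9)*(-128) = -13312/9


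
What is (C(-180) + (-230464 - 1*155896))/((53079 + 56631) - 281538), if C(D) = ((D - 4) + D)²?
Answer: 63466/42957 ≈ 1.4774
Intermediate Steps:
C(D) = (-4 + 2*D)² (C(D) = ((-4 + D) + D)² = (-4 + 2*D)²)
(C(-180) + (-230464 - 1*155896))/((53079 + 56631) - 281538) = (4*(-2 - 180)² + (-230464 - 1*155896))/((53079 + 56631) - 281538) = (4*(-182)² + (-230464 - 155896))/(109710 - 281538) = (4*33124 - 386360)/(-171828) = (132496 - 386360)*(-1/171828) = -253864*(-1/171828) = 63466/42957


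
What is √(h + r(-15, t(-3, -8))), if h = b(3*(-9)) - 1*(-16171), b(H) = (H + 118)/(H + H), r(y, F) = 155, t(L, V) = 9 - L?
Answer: √5289078/18 ≈ 127.77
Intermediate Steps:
b(H) = (118 + H)/(2*H) (b(H) = (118 + H)/((2*H)) = (118 + H)*(1/(2*H)) = (118 + H)/(2*H))
h = 873143/54 (h = (118 + 3*(-9))/(2*((3*(-9)))) - 1*(-16171) = (½)*(118 - 27)/(-27) + 16171 = (½)*(-1/27)*91 + 16171 = -91/54 + 16171 = 873143/54 ≈ 16169.)
√(h + r(-15, t(-3, -8))) = √(873143/54 + 155) = √(881513/54) = √5289078/18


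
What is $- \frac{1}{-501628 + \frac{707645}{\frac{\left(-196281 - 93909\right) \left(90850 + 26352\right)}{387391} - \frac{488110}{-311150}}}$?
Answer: $\frac{151175519771657}{75835092163443904371} \approx 1.9935 \cdot 10^{-6}$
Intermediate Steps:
$- \frac{1}{-501628 + \frac{707645}{\frac{\left(-196281 - 93909\right) \left(90850 + 26352\right)}{387391} - \frac{488110}{-311150}}} = - \frac{1}{-501628 + \frac{707645}{\left(-290190\right) 117202 \cdot \frac{1}{387391} - - \frac{6973}{4445}}} = - \frac{1}{-501628 + \frac{707645}{\left(-34010848380\right) \frac{1}{387391} + \frac{6973}{4445}}} = - \frac{1}{-501628 + \frac{707645}{- \frac{34010848380}{387391} + \frac{6973}{4445}}} = - \frac{1}{-501628 + \frac{707645}{- \frac{151175519771657}{1721952995}}} = - \frac{1}{-501628 + 707645 \left(- \frac{1721952995}{151175519771657}\right)} = - \frac{1}{-501628 - \frac{1218531427146775}{151175519771657}} = - \frac{1}{- \frac{75835092163443904371}{151175519771657}} = \left(-1\right) \left(- \frac{151175519771657}{75835092163443904371}\right) = \frac{151175519771657}{75835092163443904371}$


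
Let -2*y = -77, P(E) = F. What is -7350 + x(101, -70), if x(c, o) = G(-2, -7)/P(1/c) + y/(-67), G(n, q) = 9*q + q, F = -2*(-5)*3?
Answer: -2955869/402 ≈ -7352.9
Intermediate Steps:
F = 30 (F = 10*3 = 30)
P(E) = 30
y = 77/2 (y = -½*(-77) = 77/2 ≈ 38.500)
G(n, q) = 10*q
x(c, o) = -1169/402 (x(c, o) = (10*(-7))/30 + (77/2)/(-67) = -70*1/30 + (77/2)*(-1/67) = -7/3 - 77/134 = -1169/402)
-7350 + x(101, -70) = -7350 - 1169/402 = -2955869/402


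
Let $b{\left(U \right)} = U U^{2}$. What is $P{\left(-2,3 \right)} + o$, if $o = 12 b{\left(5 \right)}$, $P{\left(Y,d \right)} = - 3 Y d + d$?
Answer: $1521$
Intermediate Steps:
$b{\left(U \right)} = U^{3}$
$P{\left(Y,d \right)} = d - 3 Y d$ ($P{\left(Y,d \right)} = - 3 Y d + d = d - 3 Y d$)
$o = 1500$ ($o = 12 \cdot 5^{3} = 12 \cdot 125 = 1500$)
$P{\left(-2,3 \right)} + o = 3 \left(1 - -6\right) + 1500 = 3 \left(1 + 6\right) + 1500 = 3 \cdot 7 + 1500 = 21 + 1500 = 1521$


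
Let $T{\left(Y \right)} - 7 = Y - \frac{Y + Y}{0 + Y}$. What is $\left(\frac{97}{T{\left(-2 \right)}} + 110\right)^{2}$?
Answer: $\frac{182329}{9} \approx 20259.0$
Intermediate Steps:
$T{\left(Y \right)} = 5 + Y$ ($T{\left(Y \right)} = 7 + \left(Y - \frac{Y + Y}{0 + Y}\right) = 7 + \left(Y - \frac{2 Y}{Y}\right) = 7 + \left(Y - 2\right) = 7 + \left(-2 + Y\right) = 5 + Y$)
$\left(\frac{97}{T{\left(-2 \right)}} + 110\right)^{2} = \left(\frac{97}{5 - 2} + 110\right)^{2} = \left(\frac{97}{3} + 110\right)^{2} = \left(\frac{427}{3}\right)^{2} = \frac{182329}{9}$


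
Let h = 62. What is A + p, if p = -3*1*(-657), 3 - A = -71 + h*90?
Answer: -3535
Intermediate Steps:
A = -5506 (A = 3 - (-71 + 62*90) = 3 - (-71 + 5580) = 3 - 1*5509 = 3 - 5509 = -5506)
p = 1971 (p = -3*(-657) = 1971)
A + p = -5506 + 1971 = -3535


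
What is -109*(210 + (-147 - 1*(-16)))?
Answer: -8611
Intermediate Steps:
-109*(210 + (-147 - 1*(-16))) = -109*(210 + (-147 + 16)) = -109*(210 - 131) = -109*79 = -8611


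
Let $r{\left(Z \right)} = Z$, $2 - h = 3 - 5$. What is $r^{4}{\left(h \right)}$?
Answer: $256$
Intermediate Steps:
$h = 4$ ($h = 2 - \left(3 - 5\right) = 2 - -2 = 2 + 2 = 4$)
$r^{4}{\left(h \right)} = 4^{4} = 256$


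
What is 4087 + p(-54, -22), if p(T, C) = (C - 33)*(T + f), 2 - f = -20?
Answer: 5847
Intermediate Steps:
f = 22 (f = 2 - 1*(-20) = 2 + 20 = 22)
p(T, C) = (-33 + C)*(22 + T) (p(T, C) = (C - 33)*(T + 22) = (-33 + C)*(22 + T))
4087 + p(-54, -22) = 4087 + (-726 - 33*(-54) + 22*(-22) - 22*(-54)) = 4087 + (-726 + 1782 - 484 + 1188) = 4087 + 1760 = 5847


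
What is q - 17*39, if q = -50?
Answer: -713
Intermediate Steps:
q - 17*39 = -50 - 17*39 = -50 - 663 = -713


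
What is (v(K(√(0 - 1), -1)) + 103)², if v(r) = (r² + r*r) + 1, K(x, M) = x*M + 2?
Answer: 12036 - 1760*I ≈ 12036.0 - 1760.0*I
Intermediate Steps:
K(x, M) = 2 + M*x (K(x, M) = M*x + 2 = 2 + M*x)
v(r) = 1 + 2*r² (v(r) = (r² + r²) + 1 = 2*r² + 1 = 1 + 2*r²)
(v(K(√(0 - 1), -1)) + 103)² = ((1 + 2*(2 - √(0 - 1))²) + 103)² = ((1 + 2*(2 - √(-1))²) + 103)² = ((1 + 2*(2 - I)²) + 103)² = (104 + 2*(2 - I)²)²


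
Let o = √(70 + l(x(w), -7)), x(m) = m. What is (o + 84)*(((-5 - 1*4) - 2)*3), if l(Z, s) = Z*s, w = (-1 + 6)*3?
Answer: -2772 - 33*I*√35 ≈ -2772.0 - 195.23*I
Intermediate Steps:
w = 15 (w = 5*3 = 15)
o = I*√35 (o = √(70 + 15*(-7)) = √(70 - 105) = √(-35) = I*√35 ≈ 5.9161*I)
(o + 84)*(((-5 - 1*4) - 2)*3) = (I*√35 + 84)*(((-5 - 1*4) - 2)*3) = (84 + I*√35)*(((-5 - 4) - 2)*3) = (84 + I*√35)*((-9 - 2)*3) = (84 + I*√35)*(-11*3) = (84 + I*√35)*(-33) = -2772 - 33*I*√35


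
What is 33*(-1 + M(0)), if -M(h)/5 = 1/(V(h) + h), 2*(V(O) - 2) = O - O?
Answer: -231/2 ≈ -115.50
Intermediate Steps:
V(O) = 2 (V(O) = 2 + (O - O)/2 = 2 + (1/2)*0 = 2 + 0 = 2)
M(h) = -5/(2 + h)
33*(-1 + M(0)) = 33*(-1 - 5/(2 + 0)) = 33*(-1 - 5/2) = 33*(-7/2) = -231/2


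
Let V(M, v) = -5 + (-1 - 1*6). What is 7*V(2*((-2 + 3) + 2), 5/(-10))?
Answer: -84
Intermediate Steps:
V(M, v) = -12 (V(M, v) = -5 + (-1 - 6) = -5 - 7 = -12)
7*V(2*((-2 + 3) + 2), 5/(-10)) = 7*(-12) = -84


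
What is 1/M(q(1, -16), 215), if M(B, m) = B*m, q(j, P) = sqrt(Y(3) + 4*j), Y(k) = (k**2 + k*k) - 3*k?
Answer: sqrt(13)/2795 ≈ 0.0012900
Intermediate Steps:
Y(k) = -3*k + 2*k**2 (Y(k) = (k**2 + k**2) - 3*k = 2*k**2 - 3*k = -3*k + 2*k**2)
q(j, P) = sqrt(9 + 4*j) (q(j, P) = sqrt(3*(-3 + 2*3) + 4*j) = sqrt(3*(-3 + 6) + 4*j) = sqrt(3*3 + 4*j) = sqrt(9 + 4*j))
1/M(q(1, -16), 215) = 1/(sqrt(9 + 4*1)*215) = 1/(sqrt(9 + 4)*215) = 1/(sqrt(13)*215) = 1/(215*sqrt(13)) = sqrt(13)/2795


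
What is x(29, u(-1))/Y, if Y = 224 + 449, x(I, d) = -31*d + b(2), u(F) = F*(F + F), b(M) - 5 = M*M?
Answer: -53/673 ≈ -0.078752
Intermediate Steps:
b(M) = 5 + M² (b(M) = 5 + M*M = 5 + M²)
u(F) = 2*F² (u(F) = F*(2*F) = 2*F²)
x(I, d) = 9 - 31*d (x(I, d) = -31*d + (5 + 2²) = -31*d + (5 + 4) = -31*d + 9 = 9 - 31*d)
Y = 673
x(29, u(-1))/Y = (9 - 62*(-1)²)/673 = (9 - 62)*(1/673) = -53*1/673 = -53/673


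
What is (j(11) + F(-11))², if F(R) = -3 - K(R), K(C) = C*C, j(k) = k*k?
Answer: 9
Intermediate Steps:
j(k) = k²
K(C) = C²
F(R) = -3 - R²
(j(11) + F(-11))² = (11² + (-3 - 1*(-11)²))² = (121 + (-3 - 1*121))² = (121 + (-3 - 121))² = (121 - 124)² = (-3)² = 9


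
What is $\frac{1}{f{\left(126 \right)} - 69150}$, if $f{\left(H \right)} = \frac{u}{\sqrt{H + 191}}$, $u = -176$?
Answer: $- \frac{10960275}{757903000762} + \frac{44 \sqrt{317}}{378951500381} \approx -1.4459 \cdot 10^{-5}$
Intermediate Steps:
$f{\left(H \right)} = - \frac{176}{\sqrt{191 + H}}$ ($f{\left(H \right)} = - \frac{176}{\sqrt{H + 191}} = - \frac{176}{\sqrt{191 + H}}$)
$\frac{1}{f{\left(126 \right)} - 69150} = \frac{1}{- \frac{176}{\sqrt{191 + 126}} - 69150} = \frac{1}{- \frac{176}{\sqrt{317}} - 69150} = \frac{1}{- 176 \frac{\sqrt{317}}{317} - 69150} = \frac{1}{- \frac{176 \sqrt{317}}{317} - 69150} = \frac{1}{-69150 - \frac{176 \sqrt{317}}{317}}$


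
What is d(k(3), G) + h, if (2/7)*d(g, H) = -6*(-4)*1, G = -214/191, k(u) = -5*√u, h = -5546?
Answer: -5462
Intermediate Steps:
G = -214/191 (G = -214*1/191 = -214/191 ≈ -1.1204)
d(g, H) = 84 (d(g, H) = 7*(-6*(-4)*1)/2 = 7*(24*1)/2 = (7/2)*24 = 84)
d(k(3), G) + h = 84 - 5546 = -5462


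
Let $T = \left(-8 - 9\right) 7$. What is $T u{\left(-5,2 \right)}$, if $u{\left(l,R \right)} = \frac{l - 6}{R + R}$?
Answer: $\frac{1309}{4} \approx 327.25$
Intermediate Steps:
$u{\left(l,R \right)} = \frac{-6 + l}{2 R}$
$T = -119$ ($T = \left(-8 - 9\right) 7 = \left(-17\right) 7 = -119$)
$T u{\left(-5,2 \right)} = - 119 \frac{-6 - 5}{2 \cdot 2} = - 119 \cdot \frac{1}{2} \cdot \frac{1}{2} \left(-11\right) = \left(-119\right) \left(- \frac{11}{4}\right) = \frac{1309}{4}$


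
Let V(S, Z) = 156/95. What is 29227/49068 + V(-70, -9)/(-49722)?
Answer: 23008118387/38629519020 ≈ 0.59561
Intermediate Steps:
V(S, Z) = 156/95 (V(S, Z) = 156*(1/95) = 156/95)
29227/49068 + V(-70, -9)/(-49722) = 29227/49068 + (156/95)/(-49722) = 29227*(1/49068) + (156/95)*(-1/49722) = 29227/49068 - 26/787265 = 23008118387/38629519020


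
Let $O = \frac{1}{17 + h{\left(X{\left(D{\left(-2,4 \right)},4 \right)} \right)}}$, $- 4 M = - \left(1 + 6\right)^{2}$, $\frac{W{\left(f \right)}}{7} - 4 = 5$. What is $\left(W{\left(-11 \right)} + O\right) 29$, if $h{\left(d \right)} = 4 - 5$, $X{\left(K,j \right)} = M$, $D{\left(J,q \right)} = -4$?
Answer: $\frac{29261}{16} \approx 1828.8$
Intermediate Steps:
$W{\left(f \right)} = 63$ ($W{\left(f \right)} = 28 + 7 \cdot 5 = 28 + 35 = 63$)
$M = \frac{49}{4}$ ($M = - \frac{\left(-1\right) \left(1 + 6\right)^{2}}{4} = - \frac{\left(-1\right) 7^{2}}{4} = - \frac{\left(-1\right) 49}{4} = \left(- \frac{1}{4}\right) \left(-49\right) = \frac{49}{4} \approx 12.25$)
$X{\left(K,j \right)} = \frac{49}{4}$
$h{\left(d \right)} = -1$
$O = \frac{1}{16}$ ($O = \frac{1}{17 - 1} = \frac{1}{16} \approx 0.0625$)
$\left(W{\left(-11 \right)} + O\right) 29 = \left(63 + \frac{1}{16}\right) 29 = \frac{1009}{16} \cdot 29 = \frac{29261}{16}$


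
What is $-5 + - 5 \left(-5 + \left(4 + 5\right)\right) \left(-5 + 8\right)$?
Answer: $-65$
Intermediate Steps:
$-5 + - 5 \left(-5 + \left(4 + 5\right)\right) \left(-5 + 8\right) = -5 + - 5 \left(-5 + 9\right) 3 = -5 + \left(-5\right) 4 \cdot 3 = -5 - 60 = -65$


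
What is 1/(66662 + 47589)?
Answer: 1/114251 ≈ 8.7527e-6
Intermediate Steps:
1/(66662 + 47589) = 1/114251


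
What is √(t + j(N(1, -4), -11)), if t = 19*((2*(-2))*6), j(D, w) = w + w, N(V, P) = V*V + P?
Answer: I*√478 ≈ 21.863*I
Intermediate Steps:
N(V, P) = P + V² (N(V, P) = V² + P = P + V²)
j(D, w) = 2*w
t = -456 (t = 19*(-4*6) = 19*(-24) = -456)
√(t + j(N(1, -4), -11)) = √(-456 + 2*(-11)) = √(-456 - 22) = √(-478) = I*√478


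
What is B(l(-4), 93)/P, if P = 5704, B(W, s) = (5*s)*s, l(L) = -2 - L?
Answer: 1395/184 ≈ 7.5815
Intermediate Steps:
B(W, s) = 5*s²
B(l(-4), 93)/P = (5*93²)/5704 = (5*8649)*(1/5704) = 43245*(1/5704) = 1395/184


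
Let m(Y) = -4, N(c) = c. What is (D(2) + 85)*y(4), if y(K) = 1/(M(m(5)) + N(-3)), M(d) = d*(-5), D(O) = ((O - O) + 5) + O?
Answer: 92/17 ≈ 5.4118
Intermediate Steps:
D(O) = 5 + O (D(O) = (0 + 5) + O = 5 + O)
M(d) = -5*d
y(K) = 1/17 (y(K) = 1/(-5*(-4) - 3) = 1/(20 - 3) = 1/17)
(D(2) + 85)*y(4) = ((5 + 2) + 85)*(1/17) = (7 + 85)*(1/17) = 92*(1/17) = 92/17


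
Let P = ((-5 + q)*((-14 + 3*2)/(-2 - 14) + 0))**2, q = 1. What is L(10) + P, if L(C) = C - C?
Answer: 4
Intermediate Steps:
L(C) = 0
P = 4 (P = ((-5 + 1)*((-14 + 3*2)/(-2 - 14) + 0))**2 = (-4*((-14 + 6)/(-16) + 0))**2 = (-4*(-8*(-1/16) + 0))**2 = (-4*(1/2 + 0))**2 = (-4*1/2)**2 = (-2)**2 = 4)
L(10) + P = 0 + 4 = 4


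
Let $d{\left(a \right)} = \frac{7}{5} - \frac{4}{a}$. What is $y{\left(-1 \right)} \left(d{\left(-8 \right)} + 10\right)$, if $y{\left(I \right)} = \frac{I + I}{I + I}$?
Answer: $\frac{119}{10} \approx 11.9$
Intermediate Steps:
$y{\left(I \right)} = 1$ ($y{\left(I \right)} = \frac{2 I}{2 I} = 2 I \frac{1}{2 I} = 1$)
$d{\left(a \right)} = \frac{7}{5} - \frac{4}{a}$ ($d{\left(a \right)} = 7 \cdot \frac{1}{5} - \frac{4}{a} = \frac{7}{5} - \frac{4}{a}$)
$y{\left(-1 \right)} \left(d{\left(-8 \right)} + 10\right) = 1 \left(\left(\frac{7}{5} - \frac{4}{-8}\right) + 10\right) = 1 \left(\left(\frac{7}{5} - - \frac{1}{2}\right) + 10\right) = 1 \left(\left(\frac{7}{5} + \frac{1}{2}\right) + 10\right) = 1 \left(\frac{19}{10} + 10\right) = 1 \cdot \frac{119}{10} = \frac{119}{10}$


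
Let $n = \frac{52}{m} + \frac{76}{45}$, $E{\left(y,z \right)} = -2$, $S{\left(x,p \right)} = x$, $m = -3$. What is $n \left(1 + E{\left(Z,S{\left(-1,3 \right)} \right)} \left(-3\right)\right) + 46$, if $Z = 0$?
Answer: $- \frac{2858}{45} \approx -63.511$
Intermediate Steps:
$n = - \frac{704}{45}$ ($n = \frac{52}{-3} + \frac{76}{45} = 52 \left(- \frac{1}{3}\right) + 76 \cdot \frac{1}{45} = - \frac{52}{3} + \frac{76}{45} = - \frac{704}{45} \approx -15.644$)
$n \left(1 + E{\left(Z,S{\left(-1,3 \right)} \right)} \left(-3\right)\right) + 46 = - \frac{704 \left(1 - -6\right)}{45} + 46 = - \frac{704 \left(1 + 6\right)}{45} + 46 = \left(- \frac{704}{45}\right) 7 + 46 = - \frac{4928}{45} + 46 = - \frac{2858}{45}$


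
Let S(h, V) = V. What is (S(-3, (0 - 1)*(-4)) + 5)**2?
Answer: 81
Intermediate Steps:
(S(-3, (0 - 1)*(-4)) + 5)**2 = ((0 - 1)*(-4) + 5)**2 = (-1*(-4) + 5)**2 = (4 + 5)**2 = 9**2 = 81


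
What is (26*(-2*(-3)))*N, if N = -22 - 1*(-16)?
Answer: -936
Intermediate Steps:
N = -6 (N = -22 + 16 = -6)
(26*(-2*(-3)))*N = (26*(-2*(-3)))*(-6) = (26*6)*(-6) = 156*(-6) = -936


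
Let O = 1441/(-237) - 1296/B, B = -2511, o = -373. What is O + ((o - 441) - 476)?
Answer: -9518509/7347 ≈ -1295.6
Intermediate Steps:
O = -40879/7347 (O = 1441/(-237) - 1296/(-2511) = 1441*(-1/237) - 1296*(-1/2511) = -1441/237 + 16/31 = -40879/7347 ≈ -5.5640)
O + ((o - 441) - 476) = -40879/7347 + ((-373 - 441) - 476) = -40879/7347 + (-814 - 476) = -40879/7347 - 1290 = -9518509/7347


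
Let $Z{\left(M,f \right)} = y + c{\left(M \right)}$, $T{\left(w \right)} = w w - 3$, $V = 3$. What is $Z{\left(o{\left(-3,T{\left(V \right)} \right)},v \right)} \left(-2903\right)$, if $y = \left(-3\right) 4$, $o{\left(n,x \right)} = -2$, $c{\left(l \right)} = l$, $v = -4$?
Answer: $40642$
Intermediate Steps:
$T{\left(w \right)} = -3 + w^{2}$ ($T{\left(w \right)} = w^{2} - 3 = -3 + w^{2}$)
$y = -12$
$Z{\left(M,f \right)} = -12 + M$
$Z{\left(o{\left(-3,T{\left(V \right)} \right)},v \right)} \left(-2903\right) = \left(-12 - 2\right) \left(-2903\right) = \left(-14\right) \left(-2903\right) = 40642$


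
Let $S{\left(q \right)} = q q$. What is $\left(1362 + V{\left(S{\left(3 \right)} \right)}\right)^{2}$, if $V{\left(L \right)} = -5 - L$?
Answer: $1817104$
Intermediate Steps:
$S{\left(q \right)} = q^{2}$
$\left(1362 + V{\left(S{\left(3 \right)} \right)}\right)^{2} = \left(1362 - 14\right)^{2} = 1348^{2} = 1817104$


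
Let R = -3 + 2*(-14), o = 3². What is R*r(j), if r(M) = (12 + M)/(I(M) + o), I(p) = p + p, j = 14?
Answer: -806/37 ≈ -21.784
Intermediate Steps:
o = 9
I(p) = 2*p
r(M) = (12 + M)/(9 + 2*M) (r(M) = (12 + M)/(2*M + 9) = (12 + M)/(9 + 2*M))
R = -31 (R = -3 - 28 = -31)
R*r(j) = -31*(12 + 14)/(9 + 2*14) = -31*26/(9 + 28) = -31*26/37 = -806/37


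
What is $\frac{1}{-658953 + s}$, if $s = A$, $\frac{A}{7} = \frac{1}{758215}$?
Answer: $- \frac{758215}{499628048888} \approx -1.5176 \cdot 10^{-6}$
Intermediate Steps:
$A = \frac{7}{758215} \approx 9.2322 \cdot 10^{-6}$
$s = \frac{7}{758215} \approx 9.2322 \cdot 10^{-6}$
$\frac{1}{-658953 + s} = \frac{1}{-658953 + \frac{7}{758215}} = \frac{1}{- \frac{499628048888}{758215}} = - \frac{758215}{499628048888}$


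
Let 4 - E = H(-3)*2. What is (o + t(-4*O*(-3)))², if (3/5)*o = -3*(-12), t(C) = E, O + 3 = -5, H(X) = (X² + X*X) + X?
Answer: 1156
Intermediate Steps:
H(X) = X + 2*X² (H(X) = (X² + X²) + X = 2*X² + X = X + 2*X²)
O = -8 (O = -3 - 5 = -8)
E = -26 (E = 4 - (-3*(1 + 2*(-3)))*2 = 4 - (-3*(1 - 6))*2 = 4 - (-3*(-5))*2 = 4 - 15*2 = 4 - 1*30 = 4 - 30 = -26)
t(C) = -26
o = 60 (o = 5*(-3*(-12))/3 = (5/3)*36 = 60)
(o + t(-4*O*(-3)))² = (60 - 26)² = 34² = 1156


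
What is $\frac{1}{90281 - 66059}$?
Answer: $\frac{1}{24222} \approx 4.1285 \cdot 10^{-5}$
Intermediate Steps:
$\frac{1}{90281 - 66059} = \frac{1}{24222}$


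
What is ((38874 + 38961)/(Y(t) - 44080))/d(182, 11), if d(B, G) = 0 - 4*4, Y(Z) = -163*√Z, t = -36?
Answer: 214435425/1944002884 - 38061315*I/15552023072 ≈ 0.11031 - 0.0024474*I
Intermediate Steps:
d(B, G) = -16 (d(B, G) = 0 - 16 = -16)
((38874 + 38961)/(Y(t) - 44080))/d(182, 11) = ((38874 + 38961)/(-978*I - 44080))/(-16) = (77835/(-978*I - 44080))*(-1/16) = (77835/(-44080 - 978*I))*(-1/16) = (77835*((-44080 + 978*I)/1944002884))*(-1/16) = (77835*(-44080 + 978*I)/1944002884)*(-1/16) = -77835*(-44080 + 978*I)/31104046144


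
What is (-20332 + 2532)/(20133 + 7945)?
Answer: -8900/14039 ≈ -0.63395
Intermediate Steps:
(-20332 + 2532)/(20133 + 7945) = -17800/28078 = -17800*1/28078 = -8900/14039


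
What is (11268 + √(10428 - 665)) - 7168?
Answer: 4100 + √9763 ≈ 4198.8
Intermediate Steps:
(11268 + √(10428 - 665)) - 7168 = (11268 + √9763) - 7168 = 4100 + √9763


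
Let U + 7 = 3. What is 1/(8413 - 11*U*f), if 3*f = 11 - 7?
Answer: 3/25415 ≈ 0.00011804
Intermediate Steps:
f = 4/3 (f = (11 - 7)/3 = (1/3)*4 = 4/3 ≈ 1.3333)
U = -4 (U = -7 + 3 = -4)
1/(8413 - 11*U*f) = 1/(8413 - (-44)*4/3) = 1/(8413 - 11*(-16/3)) = 1/(8413 + 176/3) = 1/(25415/3) = 3/25415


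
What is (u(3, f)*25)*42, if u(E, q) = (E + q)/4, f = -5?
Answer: -525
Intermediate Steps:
u(E, q) = E/4 + q/4 (u(E, q) = (E + q)*(¼) = E/4 + q/4)
(u(3, f)*25)*42 = (((¼)*3 + (¼)*(-5))*25)*42 = ((¾ - 5/4)*25)*42 = -½*25*42 = -25/2*42 = -525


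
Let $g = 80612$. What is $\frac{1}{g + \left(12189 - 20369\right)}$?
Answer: $\frac{1}{72432} \approx 1.3806 \cdot 10^{-5}$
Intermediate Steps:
$\frac{1}{g + \left(12189 - 20369\right)} = \frac{1}{80612 + \left(12189 - 20369\right)} = \frac{1}{80612 - 8180} = \frac{1}{72432}$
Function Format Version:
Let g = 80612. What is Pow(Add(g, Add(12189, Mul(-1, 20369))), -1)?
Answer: Rational(1, 72432) ≈ 1.3806e-5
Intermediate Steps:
Pow(Add(g, Add(12189, Mul(-1, 20369))), -1) = Pow(Add(80612, Add(12189, Mul(-1, 20369))), -1) = Pow(Add(80612, Add(12189, -20369)), -1) = Pow(Add(80612, -8180), -1) = Pow(72432, -1) = Rational(1, 72432)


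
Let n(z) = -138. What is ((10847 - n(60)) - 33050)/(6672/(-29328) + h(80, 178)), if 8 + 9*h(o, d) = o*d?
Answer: -40445145/2898167 ≈ -13.955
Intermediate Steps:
h(o, d) = -8/9 + d*o/9 (h(o, d) = -8/9 + (o*d)/9 = -8/9 + (d*o)/9 = -8/9 + d*o/9)
((10847 - n(60)) - 33050)/(6672/(-29328) + h(80, 178)) = ((10847 - 1*(-138)) - 33050)/(6672/(-29328) + (-8/9 + (⅑)*178*80)) = ((10847 + 138) - 33050)/(6672*(-1/29328) + (-8/9 + 14240/9)) = (10985 - 33050)/(-139/611 + 4744/3) = -22065/2898167/1833 = -22065*1833/2898167 = -40445145/2898167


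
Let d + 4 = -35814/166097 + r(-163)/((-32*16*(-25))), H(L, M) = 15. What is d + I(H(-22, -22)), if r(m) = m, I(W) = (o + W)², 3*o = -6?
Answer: 350311370989/2126041600 ≈ 164.77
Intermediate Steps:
o = -2 (o = (⅓)*(-6) = -2)
I(W) = (-2 + W)²
d = -8989659411/2126041600 (d = -4 + (-35814/166097 - 163/(-32*16*(-25))) = -4 + (-35814*1/166097 - 163/((-512*(-25)))) = -4 + (-35814/166097 - 163/12800) = -4 - 485493011/2126041600 = -8989659411/2126041600 ≈ -4.2284)
d + I(H(-22, -22)) = -8989659411/2126041600 + (-2 + 15)² = -8989659411/2126041600 + 13² = -8989659411/2126041600 + 169 = 350311370989/2126041600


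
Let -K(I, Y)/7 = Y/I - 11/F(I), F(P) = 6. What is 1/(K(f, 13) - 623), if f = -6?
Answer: -1/595 ≈ -0.0016807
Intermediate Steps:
K(I, Y) = 77/6 - 7*Y/I (K(I, Y) = -7*(Y/I - 11/6) = -7*(-11/6 + Y/I) = 77/6 - 7*Y/I)
1/(K(f, 13) - 623) = 1/((77/6 - 7*13/(-6)) - 623) = 1/((77/6 - 7*13*(-1/6)) - 623) = 1/((77/6 + 91/6) - 623) = 1/(28 - 623) = 1/(-595) = -1/595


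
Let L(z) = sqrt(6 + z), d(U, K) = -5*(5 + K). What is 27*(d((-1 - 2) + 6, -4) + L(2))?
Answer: -135 + 54*sqrt(2) ≈ -58.632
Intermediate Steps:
d(U, K) = -25 - 5*K
27*(d((-1 - 2) + 6, -4) + L(2)) = 27*((-25 - 5*(-4)) + sqrt(6 + 2)) = 27*((-25 + 20) + sqrt(8)) = 27*(-5 + 2*sqrt(2)) = -135 + 54*sqrt(2)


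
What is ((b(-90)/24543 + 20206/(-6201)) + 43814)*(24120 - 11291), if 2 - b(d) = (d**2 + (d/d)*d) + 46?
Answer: 9504231913596890/16910127 ≈ 5.6204e+8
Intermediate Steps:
b(d) = -44 - d - d**2 (b(d) = 2 - ((d**2 + (d/d)*d) + 46) = 2 - ((d**2 + 1*d) + 46) = 2 - ((d**2 + d) + 46) = 2 - ((d + d**2) + 46) = 2 - (46 + d + d**2) = 2 + (-46 - d - d**2) = -44 - d - d**2)
((b(-90)/24543 + 20206/(-6201)) + 43814)*(24120 - 11291) = (((-44 - 1*(-90) - 1*(-90)**2)/24543 + 20206/(-6201)) + 43814)*(24120 - 11291) = (((-44 + 90 - 1*8100)*(1/24543) + 20206*(-1/6201)) + 43814)*12829 = (((-44 + 90 - 8100)*(1/24543) - 20206/6201) + 43814)*12829 = ((-8054*1/24543 - 20206/6201) + 43814)*12829 = ((-8054/24543 - 20206/6201) + 43814)*12829 = (-60650968/16910127 + 43814)*12829 = (740839653410/16910127)*12829 = 9504231913596890/16910127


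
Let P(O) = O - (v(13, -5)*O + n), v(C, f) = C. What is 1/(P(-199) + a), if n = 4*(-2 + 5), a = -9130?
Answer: -1/6754 ≈ -0.00014806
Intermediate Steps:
n = 12 (n = 4*3 = 12)
P(O) = -12 - 12*O (P(O) = O - (13*O + 12) = O - (12 + 13*O) = O + (-12 - 13*O) = -12 - 12*O)
1/(P(-199) + a) = 1/((-12 - 12*(-199)) - 9130) = 1/((-12 + 2388) - 9130) = 1/(2376 - 9130) = 1/(-6754) = -1/6754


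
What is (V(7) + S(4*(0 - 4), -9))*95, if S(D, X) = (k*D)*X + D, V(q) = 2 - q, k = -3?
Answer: -43035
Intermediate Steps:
S(D, X) = D - 3*D*X (S(D, X) = (-3*D)*X + D = -3*D*X + D = D - 3*D*X)
(V(7) + S(4*(0 - 4), -9))*95 = ((2 - 1*7) + (4*(0 - 4))*(1 - 3*(-9)))*95 = ((2 - 7) + (4*(-4))*(1 + 27))*95 = (-5 - 16*28)*95 = (-5 - 448)*95 = -453*95 = -43035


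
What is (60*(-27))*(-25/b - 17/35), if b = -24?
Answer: -12609/14 ≈ -900.64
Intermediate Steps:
(60*(-27))*(-25/b - 17/35) = (60*(-27))*(-25/(-24) - 17/35) = -1620*(-25*(-1/24) - 17*1/35) = -1620*(25/24 - 17/35) = -1620*467/840 = -12609/14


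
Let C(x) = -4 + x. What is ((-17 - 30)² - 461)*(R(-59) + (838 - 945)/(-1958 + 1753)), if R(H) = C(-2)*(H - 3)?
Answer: 133489516/205 ≈ 6.5117e+5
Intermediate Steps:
R(H) = 18 - 6*H (R(H) = (-4 - 2)*(H - 3) = -6*(-3 + H) = 18 - 6*H)
((-17 - 30)² - 461)*(R(-59) + (838 - 945)/(-1958 + 1753)) = ((-17 - 30)² - 461)*((18 - 6*(-59)) + (838 - 945)/(-1958 + 1753)) = ((-47)² - 461)*((18 + 354) - 107/(-205)) = (2209 - 461)*(372 - 107*(-1/205)) = 1748*(372 + 107/205) = 1748*(76367/205) = 133489516/205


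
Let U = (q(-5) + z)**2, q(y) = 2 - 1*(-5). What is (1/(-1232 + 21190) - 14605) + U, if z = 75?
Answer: -157288997/19958 ≈ -7881.0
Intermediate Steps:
q(y) = 7 (q(y) = 2 + 5 = 7)
U = 6724 (U = (7 + 75)**2 = 82**2 = 6724)
(1/(-1232 + 21190) - 14605) + U = (1/(-1232 + 21190) - 14605) + 6724 = (1/19958 - 14605) + 6724 = -291486589/19958 + 6724 = -157288997/19958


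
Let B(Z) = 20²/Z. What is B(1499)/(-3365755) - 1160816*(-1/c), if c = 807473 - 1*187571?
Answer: 585662611390312/312757094575899 ≈ 1.8726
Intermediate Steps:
B(Z) = 400/Z
c = 619902 (c = 807473 - 187571 = 619902)
B(1499)/(-3365755) - 1160816*(-1/c) = (400/1499)/(-3365755) - 1160816/((-1*619902)) = (400*(1/1499))*(-1/3365755) - 1160816/(-619902) = (400/1499)*(-1/3365755) - 1160816*(-1/619902) = -80/1009053349 + 580408/309951 = 585662611390312/312757094575899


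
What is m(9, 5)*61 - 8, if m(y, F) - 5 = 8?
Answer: 785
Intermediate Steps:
m(y, F) = 13 (m(y, F) = 5 + 8 = 13)
m(9, 5)*61 - 8 = 13*61 - 8 = 793 - 8 = 785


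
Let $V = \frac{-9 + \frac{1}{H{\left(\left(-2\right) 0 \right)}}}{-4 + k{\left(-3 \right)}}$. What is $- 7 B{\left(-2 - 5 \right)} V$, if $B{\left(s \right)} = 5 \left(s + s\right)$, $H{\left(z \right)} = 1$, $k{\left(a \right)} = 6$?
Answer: $-1960$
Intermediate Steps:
$B{\left(s \right)} = 10 s$ ($B{\left(s \right)} = 5 \cdot 2 s = 10 s$)
$V = -4$ ($V = \frac{-9 + 1^{-1}}{-4 + 6} = \frac{-9 + 1}{2} = \left(-8\right) \frac{1}{2} = -4$)
$- 7 B{\left(-2 - 5 \right)} V = - 7 \cdot 10 \left(-2 - 5\right) \left(-4\right) = - 7 \cdot 10 \left(-7\right) \left(-4\right) = \left(-7\right) \left(-70\right) \left(-4\right) = 490 \left(-4\right) = -1960$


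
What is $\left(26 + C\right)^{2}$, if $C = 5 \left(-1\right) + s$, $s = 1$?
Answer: $484$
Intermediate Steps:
$C = -4$ ($C = 5 \left(-1\right) + 1 = -5 + 1 = -4$)
$\left(26 + C\right)^{2} = \left(26 - 4\right)^{2} = 22^{2} = 484$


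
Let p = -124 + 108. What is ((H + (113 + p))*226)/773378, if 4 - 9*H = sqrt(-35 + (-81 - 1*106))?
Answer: 99101/3480201 - 113*I*sqrt(222)/3480201 ≈ 0.028476 - 0.00048378*I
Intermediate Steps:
H = 4/9 - I*sqrt(222)/9 (H = 4/9 - sqrt(-35 + (-81 - 1*106))/9 = 4/9 - sqrt(-35 + (-81 - 106))/9 = 4/9 - sqrt(-35 - 187)/9 = 4/9 - I*sqrt(222)/9 ≈ 0.44444 - 1.6555*I)
p = -16
((H + (113 + p))*226)/773378 = (((4/9 - I*sqrt(222)/9) + (113 - 16))*226)/773378 = (((4/9 - I*sqrt(222)/9) + 97)*226)*(1/773378) = ((877/9 - I*sqrt(222)/9)*226)*(1/773378) = (198202/9 - 226*I*sqrt(222)/9)*(1/773378) = 99101/3480201 - 113*I*sqrt(222)/3480201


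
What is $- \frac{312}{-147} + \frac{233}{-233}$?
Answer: $\frac{55}{49} \approx 1.1224$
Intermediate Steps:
$- \frac{312}{-147} + \frac{233}{-233} = \left(-312\right) \left(- \frac{1}{147}\right) + 233 \left(- \frac{1}{233}\right) = \frac{104}{49} - 1 = \frac{55}{49}$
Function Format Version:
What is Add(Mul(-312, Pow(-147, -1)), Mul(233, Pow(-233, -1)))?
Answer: Rational(55, 49) ≈ 1.1224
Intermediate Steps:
Add(Mul(-312, Pow(-147, -1)), Mul(233, Pow(-233, -1))) = Add(Mul(-312, Rational(-1, 147)), Mul(233, Rational(-1, 233))) = Add(Rational(104, 49), -1) = Rational(55, 49)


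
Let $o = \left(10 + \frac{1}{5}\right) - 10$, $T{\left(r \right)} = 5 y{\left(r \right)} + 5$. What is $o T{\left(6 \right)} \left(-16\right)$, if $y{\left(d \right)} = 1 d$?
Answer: $-112$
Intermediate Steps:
$y{\left(d \right)} = d$
$T{\left(r \right)} = 5 + 5 r$ ($T{\left(r \right)} = 5 r + 5 = 5 + 5 r$)
$o = \frac{1}{5}$ ($o = \left(10 + \frac{1}{5}\right) - 10 = \frac{51}{5} - 10 = \frac{1}{5} \approx 0.2$)
$o T{\left(6 \right)} \left(-16\right) = \frac{5 + 5 \cdot 6}{5} \left(-16\right) = \frac{5 + 30}{5} \left(-16\right) = \frac{1}{5} \cdot 35 \left(-16\right) = 7 \left(-16\right) = -112$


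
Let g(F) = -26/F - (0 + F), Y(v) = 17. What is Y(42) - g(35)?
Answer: 1846/35 ≈ 52.743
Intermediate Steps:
g(F) = -F - 26/F (g(F) = -26/F - F = -F - 26/F)
Y(42) - g(35) = 17 - (-1*35 - 26/35) = 17 - (-35 - 26*1/35) = 17 - (-35 - 26/35) = 17 - 1*(-1251/35) = 17 + 1251/35 = 1846/35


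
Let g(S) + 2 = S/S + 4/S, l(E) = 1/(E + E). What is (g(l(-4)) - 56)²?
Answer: 7921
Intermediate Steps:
l(E) = 1/(2*E)
g(S) = -1 + 4/S (g(S) = -2 + (S/S + 4/S) = -2 + (1 + 4/S) = -1 + 4/S)
(g(l(-4)) - 56)² = ((4 - 1/(2*(-4)))/(((½)/(-4))) - 56)² = ((4 - (-1)/(2*4))/(((½)*(-¼))) - 56)² = ((4 - 1*(-⅛))/(-⅛) - 56)² = (-8*(4 + ⅛) - 56)² = (-8*33/8 - 56)² = (-33 - 56)² = (-89)² = 7921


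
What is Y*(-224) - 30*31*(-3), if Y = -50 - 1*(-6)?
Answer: 12646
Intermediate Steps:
Y = -44 (Y = -50 + 6 = -44)
Y*(-224) - 30*31*(-3) = -44*(-224) - 30*31*(-3) = 9856 - 930*(-3) = 9856 - 1*(-2790) = 9856 + 2790 = 12646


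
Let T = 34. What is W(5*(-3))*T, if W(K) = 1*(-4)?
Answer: -136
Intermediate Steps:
W(K) = -4
W(5*(-3))*T = -4*34 = -136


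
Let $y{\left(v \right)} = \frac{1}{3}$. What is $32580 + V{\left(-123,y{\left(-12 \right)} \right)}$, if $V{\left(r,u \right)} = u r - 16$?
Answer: $32523$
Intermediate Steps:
$y{\left(v \right)} = \frac{1}{3}$
$V{\left(r,u \right)} = -16 + r u$ ($V{\left(r,u \right)} = r u - 16 = -16 + r u$)
$32580 + V{\left(-123,y{\left(-12 \right)} \right)} = 32580 - 57 = 32523$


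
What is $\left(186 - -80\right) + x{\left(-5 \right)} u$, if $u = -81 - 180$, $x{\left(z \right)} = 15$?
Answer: $-3649$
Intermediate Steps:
$u = -261$
$\left(186 - -80\right) + x{\left(-5 \right)} u = \left(186 - -80\right) + 15 \left(-261\right) = \left(186 + 80\right) - 3915 = 266 - 3915 = -3649$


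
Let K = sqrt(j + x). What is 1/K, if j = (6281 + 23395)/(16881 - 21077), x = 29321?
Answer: sqrt(32257075190)/30750310 ≈ 0.0058407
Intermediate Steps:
j = -7419/1049 (j = 29676/(-4196) = 29676*(-1/4196) = -7419/1049 ≈ -7.0724)
K = sqrt(32257075190)/1049 (K = sqrt(-7419/1049 + 29321) = sqrt(30750310/1049) = sqrt(32257075190)/1049 ≈ 171.21)
1/K = 1/(sqrt(32257075190)/1049) = sqrt(32257075190)/30750310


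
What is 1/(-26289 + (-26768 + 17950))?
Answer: -1/35107 ≈ -2.8484e-5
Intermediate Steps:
1/(-26289 + (-26768 + 17950)) = 1/(-26289 - 8818) = 1/(-35107) = -1/35107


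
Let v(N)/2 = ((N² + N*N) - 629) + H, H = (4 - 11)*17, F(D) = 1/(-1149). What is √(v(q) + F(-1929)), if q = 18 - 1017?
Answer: √5268272650959/1149 ≈ 1997.6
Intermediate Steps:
F(D) = -1/1149
H = -119 (H = -7*17 = -119)
q = -999
v(N) = -1496 + 4*N² (v(N) = 2*(((N² + N*N) - 629) - 119) = 2*(((N² + N²) - 629) - 119) = 2*((2*N² - 629) - 119) = 2*((-629 + 2*N²) - 119) = 2*(-748 + 2*N²) = -1496 + 4*N²)
√(v(q) + F(-1929)) = √((-1496 + 4*(-999)²) - 1/1149) = √((-1496 + 4*998001) - 1/1149) = √((-1496 + 3992004) - 1/1149) = √(3990508 - 1/1149) = √(4585093691/1149) = √5268272650959/1149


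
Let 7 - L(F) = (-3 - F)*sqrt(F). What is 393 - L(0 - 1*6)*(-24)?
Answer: 561 - 72*I*sqrt(6) ≈ 561.0 - 176.36*I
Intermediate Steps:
L(F) = 7 - sqrt(F)*(-3 - F) (L(F) = 7 - (-3 - F)*sqrt(F) = 7 - sqrt(F)*(-3 - F))
393 - L(0 - 1*6)*(-24) = 393 - (7 + (0 - 1*6)**(3/2) + 3*sqrt(0 - 1*6))*(-24) = 393 - (7 + (0 - 6)**(3/2) + 3*sqrt(0 - 6))*(-24) = 393 - (7 + (-6)**(3/2) + 3*sqrt(-6))*(-24) = 393 - (7 - 6*I*sqrt(6) + 3*(I*sqrt(6)))*(-24) = 393 - (7 - 6*I*sqrt(6) + 3*I*sqrt(6))*(-24) = 393 - (7 - 3*I*sqrt(6))*(-24) = 393 - (-168 + 72*I*sqrt(6)) = 393 + (168 - 72*I*sqrt(6)) = 561 - 72*I*sqrt(6)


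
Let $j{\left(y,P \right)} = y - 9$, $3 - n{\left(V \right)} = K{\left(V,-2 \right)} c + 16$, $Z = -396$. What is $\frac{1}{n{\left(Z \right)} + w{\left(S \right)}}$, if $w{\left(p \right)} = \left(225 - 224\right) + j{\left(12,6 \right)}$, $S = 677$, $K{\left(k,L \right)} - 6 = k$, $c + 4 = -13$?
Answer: $- \frac{1}{6639} \approx -0.00015063$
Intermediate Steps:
$c = -17$ ($c = -4 - 13 = -17$)
$K{\left(k,L \right)} = 6 + k$
$n{\left(V \right)} = 89 + 17 V$ ($n{\left(V \right)} = 3 - \left(\left(6 + V\right) \left(-17\right) + 16\right) = 3 - \left(\left(-102 - 17 V\right) + 16\right) = 3 - \left(-86 - 17 V\right) = 3 + \left(86 + 17 V\right) = 89 + 17 V$)
$j{\left(y,P \right)} = -9 + y$ ($j{\left(y,P \right)} = y - 9 = -9 + y$)
$w{\left(p \right)} = 4$ ($w{\left(p \right)} = \left(225 - 224\right) + \left(-9 + 12\right) = 1 + 3 = 4$)
$\frac{1}{n{\left(Z \right)} + w{\left(S \right)}} = \frac{1}{\left(89 + 17 \left(-396\right)\right) + 4} = \frac{1}{\left(89 - 6732\right) + 4} = \frac{1}{-6643 + 4} = \frac{1}{-6639} = - \frac{1}{6639}$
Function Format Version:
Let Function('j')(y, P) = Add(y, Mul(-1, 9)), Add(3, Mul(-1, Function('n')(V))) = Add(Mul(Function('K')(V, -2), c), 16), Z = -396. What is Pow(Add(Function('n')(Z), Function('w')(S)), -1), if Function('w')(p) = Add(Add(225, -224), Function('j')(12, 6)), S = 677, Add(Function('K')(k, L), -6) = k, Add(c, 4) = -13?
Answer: Rational(-1, 6639) ≈ -0.00015063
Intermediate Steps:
c = -17 (c = Add(-4, -13) = -17)
Function('K')(k, L) = Add(6, k)
Function('n')(V) = Add(89, Mul(17, V)) (Function('n')(V) = Add(3, Mul(-1, Add(Mul(Add(6, V), -17), 16))) = Add(3, Mul(-1, Add(Add(-102, Mul(-17, V)), 16))) = Add(3, Mul(-1, Add(-86, Mul(-17, V)))) = Add(3, Add(86, Mul(17, V))) = Add(89, Mul(17, V)))
Function('j')(y, P) = Add(-9, y) (Function('j')(y, P) = Add(y, -9) = Add(-9, y))
Function('w')(p) = 4 (Function('w')(p) = Add(Add(225, -224), Add(-9, 12)) = Add(1, 3) = 4)
Pow(Add(Function('n')(Z), Function('w')(S)), -1) = Pow(Add(Add(89, Mul(17, -396)), 4), -1) = Pow(Add(Add(89, -6732), 4), -1) = Pow(Add(-6643, 4), -1) = Pow(-6639, -1) = Rational(-1, 6639)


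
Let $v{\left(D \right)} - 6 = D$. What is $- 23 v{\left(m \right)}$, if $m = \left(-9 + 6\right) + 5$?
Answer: $-184$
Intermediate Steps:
$m = 2$ ($m = -3 + 5 = 2$)
$v{\left(D \right)} = 6 + D$
$- 23 v{\left(m \right)} = - 23 \left(6 + 2\right) = \left(-23\right) 8 = -184$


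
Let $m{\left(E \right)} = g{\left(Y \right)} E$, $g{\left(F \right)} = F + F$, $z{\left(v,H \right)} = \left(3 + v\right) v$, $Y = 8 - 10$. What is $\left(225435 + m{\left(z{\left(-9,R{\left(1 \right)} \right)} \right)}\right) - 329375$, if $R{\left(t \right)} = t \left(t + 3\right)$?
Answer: $-104156$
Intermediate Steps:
$Y = -2$ ($Y = 8 - 10 = -2$)
$R{\left(t \right)} = t \left(3 + t\right)$
$z{\left(v,H \right)} = v \left(3 + v\right)$
$g{\left(F \right)} = 2 F$
$m{\left(E \right)} = - 4 E$ ($m{\left(E \right)} = 2 \left(-2\right) E = - 4 E$)
$\left(225435 + m{\left(z{\left(-9,R{\left(1 \right)} \right)} \right)}\right) - 329375 = \left(225435 - 4 \left(- 9 \left(3 - 9\right)\right)\right) - 329375 = \left(225435 - 4 \left(\left(-9\right) \left(-6\right)\right)\right) - 329375 = \left(225435 - 216\right) - 329375 = 225219 - 329375 = -104156$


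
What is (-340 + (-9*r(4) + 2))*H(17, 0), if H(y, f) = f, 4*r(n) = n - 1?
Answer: 0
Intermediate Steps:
r(n) = -¼ + n/4 (r(n) = (n - 1)/4 = (-1 + n)/4 = -¼ + n/4)
(-340 + (-9*r(4) + 2))*H(17, 0) = (-340 + (-9*(-¼ + (¼)*4) + 2))*0 = (-340 + (-9*(-¼ + 1) + 2))*0 = (-340 + (-9*¾ + 2))*0 = (-340 + (-27/4 + 2))*0 = (-340 - 19/4)*0 = -1379/4*0 = 0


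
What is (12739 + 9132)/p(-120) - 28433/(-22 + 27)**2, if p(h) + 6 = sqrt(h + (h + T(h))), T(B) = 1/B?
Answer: -1335407393/828025 - 43742*I*sqrt(864030)/33121 ≈ -1612.8 - 1227.6*I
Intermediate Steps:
p(h) = -6 + sqrt(1/h + 2*h) (p(h) = -6 + sqrt(h + (h + 1/h)) = -6 + sqrt(1/h + 2*h))
(12739 + 9132)/p(-120) - 28433/(-22 + 27)**2 = (12739 + 9132)/(-6 + sqrt(1/(-120) + 2*(-120))) - 28433/(-22 + 27)**2 = 21871/(-6 + sqrt(-1/120 - 240)) - 28433/(5**2) = 21871/(-6 + sqrt(-28801/120)) - 28433/25 = 21871/(-6 + I*sqrt(864030)/60) - 28433*1/25 = 21871/(-6 + I*sqrt(864030)/60) - 28433/25 = -28433/25 + 21871/(-6 + I*sqrt(864030)/60)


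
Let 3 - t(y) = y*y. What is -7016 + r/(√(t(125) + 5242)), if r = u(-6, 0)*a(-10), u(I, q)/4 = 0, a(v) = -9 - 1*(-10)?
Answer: -7016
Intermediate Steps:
a(v) = 1 (a(v) = -9 + 10 = 1)
u(I, q) = 0 (u(I, q) = 4*0 = 0)
t(y) = 3 - y² (t(y) = 3 - y*y = 3 - y²)
r = 0 (r = 0*1 = 0)
-7016 + r/(√(t(125) + 5242)) = -7016 + 0/(√((3 - 1*125²) + 5242)) = -7016 + 0/(√((3 - 1*15625) + 5242)) = -7016 + 0/(√((3 - 15625) + 5242)) = -7016 + 0/(√(-15622 + 5242)) = -7016 + 0/(√(-10380)) = -7016 + 0/((2*I*√2595)) = -7016 + 0*(-I*√2595/5190) = -7016 + 0 = -7016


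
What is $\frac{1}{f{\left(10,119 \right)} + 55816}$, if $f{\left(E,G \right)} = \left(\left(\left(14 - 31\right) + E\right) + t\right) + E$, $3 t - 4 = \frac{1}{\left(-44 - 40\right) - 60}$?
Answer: $\frac{432}{24114383} \approx 1.7915 \cdot 10^{-5}$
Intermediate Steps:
$t = \frac{575}{432}$ ($t = \frac{4}{3} + \frac{1}{3 \left(\left(-44 - 40\right) - 60\right)} = \frac{4}{3} + \frac{1}{3 \left(-84 - 60\right)} = \frac{4}{3} + \frac{1}{3 \left(-144\right)} = \frac{4}{3} + \frac{1}{3} \left(- \frac{1}{144}\right) = \frac{4}{3} - \frac{1}{432} = \frac{575}{432} \approx 1.331$)
$f{\left(E,G \right)} = - \frac{6769}{432} + 2 E$ ($f{\left(E,G \right)} = \left(\left(\left(14 - 31\right) + E\right) + \frac{575}{432}\right) + E = \left(\left(-17 + E\right) + \frac{575}{432}\right) + E = \left(- \frac{6769}{432} + E\right) + E = - \frac{6769}{432} + 2 E$)
$\frac{1}{f{\left(10,119 \right)} + 55816} = \frac{1}{\left(- \frac{6769}{432} + 2 \cdot 10\right) + 55816} = \frac{1}{\left(- \frac{6769}{432} + 20\right) + 55816} = \frac{1}{\frac{1871}{432} + 55816} = \frac{1}{\frac{24114383}{432}} = \frac{432}{24114383}$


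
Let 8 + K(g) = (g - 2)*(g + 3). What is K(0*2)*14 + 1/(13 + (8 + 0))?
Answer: -4115/21 ≈ -195.95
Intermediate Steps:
K(g) = -8 + (-2 + g)*(3 + g) (K(g) = -8 + (g - 2)*(g + 3) = -8 + (-2 + g)*(3 + g))
K(0*2)*14 + 1/(13 + (8 + 0)) = (-14 + 0*2 + (0*2)²)*14 + 1/(13 + (8 + 0)) = (-14 + 0 + 0²)*14 + 1/(13 + 8) = (-14 + 0 + 0)*14 + 1/21 = -14*14 + 1/21 = -196 + 1/21 = -4115/21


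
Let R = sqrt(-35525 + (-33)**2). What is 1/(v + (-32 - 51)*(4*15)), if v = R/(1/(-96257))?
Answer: I/(2*(-2490*I + 96257*sqrt(8609))) ≈ -1.5608e-11 + 5.5984e-8*I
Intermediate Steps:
R = 2*I*sqrt(8609) (R = sqrt(-35525 + 1089) = sqrt(-34436) = 2*I*sqrt(8609) ≈ 185.57*I)
v = -192514*I*sqrt(8609) (v = (2*I*sqrt(8609))/(1/(-96257)) = (2*I*sqrt(8609))/(-1/96257) = (2*I*sqrt(8609))*(-96257) = -192514*I*sqrt(8609) ≈ -1.7862e+7*I)
1/(v + (-32 - 51)*(4*15)) = 1/(-192514*I*sqrt(8609) + (-32 - 51)*(4*15)) = 1/(-192514*I*sqrt(8609) - 83*60) = 1/(-192514*I*sqrt(8609) - 4980) = 1/(-4980 - 192514*I*sqrt(8609))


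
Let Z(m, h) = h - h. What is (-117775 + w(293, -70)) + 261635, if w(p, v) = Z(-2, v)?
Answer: 143860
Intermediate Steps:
Z(m, h) = 0
w(p, v) = 0
(-117775 + w(293, -70)) + 261635 = (-117775 + 0) + 261635 = -117775 + 261635 = 143860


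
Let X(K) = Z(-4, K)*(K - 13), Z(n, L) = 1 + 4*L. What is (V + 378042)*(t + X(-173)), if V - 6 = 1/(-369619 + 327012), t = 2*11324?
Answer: 2435033864842490/42607 ≈ 5.7151e+10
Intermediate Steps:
t = 22648
V = 255641/42607 (V = 6 + 1/(-369619 + 327012) = 6 + 1/(-42607) = 6 - 1/42607 = 255641/42607 ≈ 6.0000)
X(K) = (1 + 4*K)*(-13 + K) (X(K) = (1 + 4*K)*(K - 13) = (1 + 4*K)*(-13 + K))
(V + 378042)*(t + X(-173)) = (255641/42607 + 378042)*(22648 + (1 + 4*(-173))*(-13 - 173)) = 16107491135*(22648 + (1 - 692)*(-186))/42607 = 16107491135*(22648 - 691*(-186))/42607 = 16107491135*(22648 + 128526)/42607 = (16107491135/42607)*151174 = 2435033864842490/42607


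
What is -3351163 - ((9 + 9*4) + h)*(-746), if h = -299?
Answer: -3540647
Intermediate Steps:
-3351163 - ((9 + 9*4) + h)*(-746) = -3351163 - ((9 + 9*4) - 299)*(-746) = -3351163 - ((9 + 36) - 299)*(-746) = -3351163 - (45 - 299)*(-746) = -3351163 - (-254)*(-746) = -3351163 - 1*189484 = -3351163 - 189484 = -3540647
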